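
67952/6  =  33976/3 = 11325.33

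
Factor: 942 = 2^1 *3^1*157^1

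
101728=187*544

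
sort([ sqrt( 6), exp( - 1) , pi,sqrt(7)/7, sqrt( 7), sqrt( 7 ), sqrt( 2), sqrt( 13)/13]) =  [sqrt(13)/13,exp(-1), sqrt( 7)/7, sqrt(2), sqrt( 6 ),sqrt(7),sqrt( 7 ), pi]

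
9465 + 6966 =16431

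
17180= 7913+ 9267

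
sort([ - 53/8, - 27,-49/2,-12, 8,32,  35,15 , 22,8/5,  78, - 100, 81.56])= [ - 100, - 27, - 49/2,-12, -53/8, 8/5 , 8 , 15, 22, 32,35,78,81.56]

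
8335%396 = 19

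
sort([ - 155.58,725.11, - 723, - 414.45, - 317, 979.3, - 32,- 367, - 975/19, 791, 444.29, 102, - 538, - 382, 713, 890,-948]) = [  -  948, - 723,  -  538, - 414.45, - 382,-367, - 317, - 155.58, - 975/19, - 32,102, 444.29, 713, 725.11, 791 , 890, 979.3 ] 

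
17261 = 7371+9890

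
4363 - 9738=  - 5375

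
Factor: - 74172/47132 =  - 3^1 *7^1*883^1*11783^ ( - 1 )  =  - 18543/11783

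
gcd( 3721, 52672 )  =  1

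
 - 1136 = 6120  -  7256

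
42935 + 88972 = 131907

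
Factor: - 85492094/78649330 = - 5^( - 1 )*47^( - 1 )*71^1*167339^( - 1)*602057^1 = - 42746047/39324665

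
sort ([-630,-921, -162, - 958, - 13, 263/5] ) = [-958, - 921,- 630,-162, - 13, 263/5] 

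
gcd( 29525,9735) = 5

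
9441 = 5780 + 3661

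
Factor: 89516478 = 2^1 * 3^1*479^1*31147^1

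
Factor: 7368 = 2^3*3^1*307^1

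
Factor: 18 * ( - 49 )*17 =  - 14994= - 2^1*3^2 * 7^2 * 17^1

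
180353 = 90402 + 89951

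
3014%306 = 260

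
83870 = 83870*1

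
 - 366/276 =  -61/46  =  - 1.33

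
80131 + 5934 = 86065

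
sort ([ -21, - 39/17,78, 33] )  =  [ - 21,  -  39/17  ,  33,78 ] 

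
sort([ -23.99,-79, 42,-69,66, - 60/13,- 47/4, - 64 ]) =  [- 79,-69,-64,-23.99, - 47/4, - 60/13,  42, 66]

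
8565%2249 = 1818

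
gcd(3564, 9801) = 891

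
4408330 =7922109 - 3513779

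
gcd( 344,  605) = 1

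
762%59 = 54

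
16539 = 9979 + 6560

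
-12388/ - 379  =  12388/379 =32.69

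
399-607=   -  208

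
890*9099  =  8098110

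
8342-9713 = - 1371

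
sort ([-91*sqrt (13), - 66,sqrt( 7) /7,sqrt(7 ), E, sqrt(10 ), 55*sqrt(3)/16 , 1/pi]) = [ - 91*sqrt ( 13), - 66, 1/pi , sqrt( 7)/7, sqrt ( 7 )  ,  E,sqrt( 10 ),55*sqrt(3 ) /16]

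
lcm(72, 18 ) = 72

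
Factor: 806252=2^2*353^1* 571^1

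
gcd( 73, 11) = 1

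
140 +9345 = 9485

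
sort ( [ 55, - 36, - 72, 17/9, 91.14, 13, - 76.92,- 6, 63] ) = [ - 76.92 , - 72, - 36,  -  6, 17/9, 13,55,63, 91.14]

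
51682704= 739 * 69936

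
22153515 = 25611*865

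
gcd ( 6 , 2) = 2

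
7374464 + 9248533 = 16622997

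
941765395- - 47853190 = 989618585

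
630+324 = 954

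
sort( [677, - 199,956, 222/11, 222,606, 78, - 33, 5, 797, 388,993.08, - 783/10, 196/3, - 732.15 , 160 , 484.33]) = [ - 732.15, - 199, - 783/10, - 33, 5,222/11, 196/3,78,160, 222, 388, 484.33, 606, 677 , 797,  956,993.08 ] 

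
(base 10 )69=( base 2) 1000101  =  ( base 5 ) 234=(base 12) 59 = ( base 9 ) 76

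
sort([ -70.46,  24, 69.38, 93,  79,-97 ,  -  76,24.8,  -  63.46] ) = [-97, - 76,- 70.46, - 63.46, 24, 24.8, 69.38,  79, 93] 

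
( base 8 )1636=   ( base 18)2F8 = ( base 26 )19g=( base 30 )10Q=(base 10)926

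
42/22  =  1 + 10/11  =  1.91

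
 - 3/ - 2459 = 3/2459 = 0.00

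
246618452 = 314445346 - 67826894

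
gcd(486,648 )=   162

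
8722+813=9535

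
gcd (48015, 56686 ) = 1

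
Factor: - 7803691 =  - 7^2*67^1*2377^1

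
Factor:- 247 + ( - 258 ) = - 505= - 5^1*101^1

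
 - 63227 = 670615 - 733842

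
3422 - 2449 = 973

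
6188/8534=182/251 = 0.73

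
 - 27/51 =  - 1+8/17  =  - 0.53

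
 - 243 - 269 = -512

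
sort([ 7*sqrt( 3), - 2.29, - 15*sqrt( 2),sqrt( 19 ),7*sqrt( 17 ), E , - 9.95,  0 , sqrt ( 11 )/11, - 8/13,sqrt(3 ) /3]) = [  -  15*sqrt( 2), - 9.95, - 2.29, - 8/13,0, sqrt(11 )/11, sqrt( 3 ) /3, E,sqrt( 19), 7 * sqrt( 3 ), 7*sqrt( 17)]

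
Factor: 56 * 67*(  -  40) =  - 2^6*5^1*7^1 * 67^1 = - 150080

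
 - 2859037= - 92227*31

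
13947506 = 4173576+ 9773930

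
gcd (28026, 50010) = 6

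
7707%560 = 427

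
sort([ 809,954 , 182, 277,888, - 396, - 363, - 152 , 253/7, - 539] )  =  [ - 539, - 396, - 363, - 152,253/7, 182,277, 809, 888,954]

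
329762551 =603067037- 273304486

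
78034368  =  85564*912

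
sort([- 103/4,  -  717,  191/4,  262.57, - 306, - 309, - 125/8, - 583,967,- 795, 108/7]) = [ - 795, - 717, -583, - 309,  -  306,  -  103/4,  -  125/8, 108/7, 191/4,262.57,967 ] 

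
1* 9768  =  9768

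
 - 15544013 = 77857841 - 93401854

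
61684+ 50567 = 112251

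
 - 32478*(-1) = 32478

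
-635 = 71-706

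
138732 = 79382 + 59350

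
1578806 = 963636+615170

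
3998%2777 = 1221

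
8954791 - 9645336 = -690545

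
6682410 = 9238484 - 2556074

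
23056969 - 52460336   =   - 29403367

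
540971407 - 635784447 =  - 94813040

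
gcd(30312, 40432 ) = 8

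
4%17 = 4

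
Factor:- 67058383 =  - 7^1 * 1061^1*9029^1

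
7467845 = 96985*77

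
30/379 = 30/379 = 0.08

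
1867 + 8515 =10382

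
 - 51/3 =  - 17 = - 17.00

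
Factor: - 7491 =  - 3^1*11^1* 227^1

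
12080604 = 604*20001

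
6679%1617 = 211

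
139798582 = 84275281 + 55523301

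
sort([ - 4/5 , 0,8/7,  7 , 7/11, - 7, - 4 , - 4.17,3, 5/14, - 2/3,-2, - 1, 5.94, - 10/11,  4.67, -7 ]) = [-7, - 7 , - 4.17, - 4, - 2,- 1,-10/11, - 4/5, - 2/3,0,5/14,  7/11, 8/7, 3,4.67 , 5.94,  7] 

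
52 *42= 2184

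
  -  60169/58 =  - 60169/58 =-1037.40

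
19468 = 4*4867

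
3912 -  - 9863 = 13775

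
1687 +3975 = 5662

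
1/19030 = 1/19030 = 0.00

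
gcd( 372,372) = 372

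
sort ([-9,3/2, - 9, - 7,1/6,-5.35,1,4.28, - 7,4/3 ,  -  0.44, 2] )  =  [ - 9, - 9, - 7,-7, -5.35, - 0.44,1/6,  1,4/3, 3/2,2,4.28] 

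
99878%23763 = 4826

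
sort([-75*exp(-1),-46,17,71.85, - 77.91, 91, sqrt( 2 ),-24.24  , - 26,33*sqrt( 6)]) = [-77.91, - 46, - 75*exp( - 1),  -  26,-24.24 , sqrt(2), 17,71.85, 33 * sqrt( 6), 91 ] 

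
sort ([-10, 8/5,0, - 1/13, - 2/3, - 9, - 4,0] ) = [-10,-9, - 4,  -  2/3, - 1/13 , 0,0,8/5] 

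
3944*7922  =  31244368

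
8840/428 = 2210/107 = 20.65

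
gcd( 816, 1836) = 204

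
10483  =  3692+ 6791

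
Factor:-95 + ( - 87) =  - 2^1 * 7^1*13^1 = - 182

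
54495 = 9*6055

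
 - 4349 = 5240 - 9589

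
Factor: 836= 2^2  *  11^1*19^1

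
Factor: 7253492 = 2^2*17^1*106669^1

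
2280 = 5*456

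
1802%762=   278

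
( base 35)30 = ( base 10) 105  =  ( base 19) 5a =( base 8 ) 151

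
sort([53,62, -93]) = [ - 93,53, 62 ] 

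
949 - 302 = 647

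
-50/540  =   - 5/54 = -0.09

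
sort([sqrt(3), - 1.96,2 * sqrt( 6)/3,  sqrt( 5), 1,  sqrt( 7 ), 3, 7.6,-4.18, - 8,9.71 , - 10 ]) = [ - 10, - 8, - 4.18, - 1.96,1,2*sqrt (6) /3,sqrt( 3), sqrt( 5),sqrt( 7) , 3,7.6,9.71] 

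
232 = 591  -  359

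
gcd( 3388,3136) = 28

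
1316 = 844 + 472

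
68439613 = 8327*8219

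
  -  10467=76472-86939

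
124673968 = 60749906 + 63924062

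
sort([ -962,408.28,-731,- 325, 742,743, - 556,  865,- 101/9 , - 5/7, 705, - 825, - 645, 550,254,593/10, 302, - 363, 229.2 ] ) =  [-962, - 825, - 731,-645, - 556, -363,  -  325, - 101/9, - 5/7, 593/10,229.2,  254, 302, 408.28,550, 705, 742, 743, 865]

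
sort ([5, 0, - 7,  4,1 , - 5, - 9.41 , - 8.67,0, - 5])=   [ - 9.41,  -  8.67,-7, - 5, - 5,0,0, 1, 4, 5]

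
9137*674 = 6158338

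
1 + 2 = 3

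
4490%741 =44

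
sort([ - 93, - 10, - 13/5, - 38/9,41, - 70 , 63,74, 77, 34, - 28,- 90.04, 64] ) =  [ - 93, - 90.04,-70, - 28, - 10, - 38/9, - 13/5 , 34,41, 63,64, 74,77]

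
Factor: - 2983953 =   -  3^1 * 7^2*53^1*383^1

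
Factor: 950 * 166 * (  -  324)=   -2^4*3^4*5^2*19^1*83^1=- 51094800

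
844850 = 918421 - 73571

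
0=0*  28807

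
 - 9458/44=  - 4729/22 = - 214.95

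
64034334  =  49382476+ 14651858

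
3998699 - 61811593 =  - 57812894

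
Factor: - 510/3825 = - 2/15 = - 2^1*3^(-1) * 5^(-1) 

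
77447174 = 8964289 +68482885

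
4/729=4/729 = 0.01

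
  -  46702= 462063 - 508765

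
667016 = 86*7756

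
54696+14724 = 69420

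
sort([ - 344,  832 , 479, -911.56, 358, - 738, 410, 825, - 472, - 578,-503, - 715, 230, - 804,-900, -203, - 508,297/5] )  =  [ - 911.56,  -  900, - 804, - 738, - 715, - 578, - 508,- 503,  -  472, - 344, - 203,297/5,  230, 358,  410, 479,825, 832]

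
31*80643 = 2499933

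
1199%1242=1199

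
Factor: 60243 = 3^1*43^1 * 467^1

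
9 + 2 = 11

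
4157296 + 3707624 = 7864920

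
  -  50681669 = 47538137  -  98219806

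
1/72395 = 1/72395 = 0.00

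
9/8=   9/8 = 1.12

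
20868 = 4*5217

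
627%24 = 3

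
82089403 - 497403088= - 415313685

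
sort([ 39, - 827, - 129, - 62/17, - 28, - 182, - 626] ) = [ - 827,-626, - 182, - 129, - 28,  -  62/17, 39 ]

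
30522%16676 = 13846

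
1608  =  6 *268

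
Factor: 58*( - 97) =  -  2^1*29^1*  97^1 = -  5626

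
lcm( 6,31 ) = 186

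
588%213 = 162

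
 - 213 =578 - 791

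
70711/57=1240 + 31/57=1240.54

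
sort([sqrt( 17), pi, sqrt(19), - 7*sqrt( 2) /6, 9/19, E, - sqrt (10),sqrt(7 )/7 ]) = [ - sqrt(10) , - 7*sqrt(2)/6, sqrt(7)/7,9/19,  E, pi, sqrt( 17), sqrt(19)] 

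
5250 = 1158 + 4092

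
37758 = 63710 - 25952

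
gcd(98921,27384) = 1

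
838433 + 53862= 892295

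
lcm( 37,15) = 555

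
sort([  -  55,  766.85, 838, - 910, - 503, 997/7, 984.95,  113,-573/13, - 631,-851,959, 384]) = [- 910, - 851, - 631,-503 , - 55, - 573/13,113, 997/7, 384,  766.85,838, 959,  984.95]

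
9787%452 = 295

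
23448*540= 12661920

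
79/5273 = 79/5273= 0.01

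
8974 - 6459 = 2515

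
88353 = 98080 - 9727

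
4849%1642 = 1565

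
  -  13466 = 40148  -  53614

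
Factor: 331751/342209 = 19^( -1 )*31^( - 1)*571^1 =571/589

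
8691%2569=984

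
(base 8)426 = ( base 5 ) 2103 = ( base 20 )di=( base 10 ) 278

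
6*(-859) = - 5154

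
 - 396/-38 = 198/19  =  10.42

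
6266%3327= 2939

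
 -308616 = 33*(-9352)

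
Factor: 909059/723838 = 2^( -1)*367^1*2477^1*361919^ ( - 1)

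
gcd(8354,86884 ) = 2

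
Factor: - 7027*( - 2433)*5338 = 2^1*3^1*17^1*157^1*811^1 * 7027^1 = 91262136558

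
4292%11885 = 4292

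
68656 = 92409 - 23753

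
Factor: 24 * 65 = 2^3 * 3^1*5^1 * 13^1=1560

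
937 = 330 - - 607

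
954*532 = 507528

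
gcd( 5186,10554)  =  2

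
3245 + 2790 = 6035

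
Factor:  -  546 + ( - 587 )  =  -1133=- 11^1*103^1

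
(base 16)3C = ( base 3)2020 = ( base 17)39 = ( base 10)60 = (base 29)22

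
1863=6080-4217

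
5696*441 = 2511936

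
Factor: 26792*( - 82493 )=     -  2^3*17^1 * 197^1*82493^1 = -2210152456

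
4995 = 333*15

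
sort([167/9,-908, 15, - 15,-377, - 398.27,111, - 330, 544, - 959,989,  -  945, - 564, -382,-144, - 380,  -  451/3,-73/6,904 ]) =[ - 959, - 945, - 908, - 564 ,- 398.27,-382, - 380,  -  377, - 330, - 451/3,-144,- 15,-73/6,15,167/9 , 111,544, 904,989]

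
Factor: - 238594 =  - 2^1*119297^1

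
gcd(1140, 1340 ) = 20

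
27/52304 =27/52304 = 0.00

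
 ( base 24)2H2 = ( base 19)464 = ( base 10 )1562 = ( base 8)3032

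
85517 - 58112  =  27405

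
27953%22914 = 5039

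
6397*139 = 889183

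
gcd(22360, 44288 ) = 8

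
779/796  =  779/796  =  0.98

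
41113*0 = 0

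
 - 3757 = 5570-9327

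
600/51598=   300/25799 = 0.01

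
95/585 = 19/117 = 0.16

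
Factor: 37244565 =3^2 *5^1*239^1*3463^1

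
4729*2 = 9458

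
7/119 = 1/17 = 0.06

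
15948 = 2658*6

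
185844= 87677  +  98167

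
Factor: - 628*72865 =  - 2^2*5^1* 13^1* 19^1*59^1* 157^1 =- 45759220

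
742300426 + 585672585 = 1327973011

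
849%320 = 209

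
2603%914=775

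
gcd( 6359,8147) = 1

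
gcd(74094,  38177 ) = 1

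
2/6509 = 2/6509=0.00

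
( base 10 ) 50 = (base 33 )1h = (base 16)32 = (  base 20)2A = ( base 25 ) 20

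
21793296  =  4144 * 5259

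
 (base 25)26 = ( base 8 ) 70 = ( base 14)40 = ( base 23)2a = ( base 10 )56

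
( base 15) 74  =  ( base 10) 109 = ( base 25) 49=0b1101101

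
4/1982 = 2/991= 0.00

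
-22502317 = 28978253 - 51480570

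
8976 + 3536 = 12512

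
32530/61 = 32530/61 = 533.28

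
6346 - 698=5648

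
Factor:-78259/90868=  - 2^( - 2)*22717^ ( - 1)*78259^1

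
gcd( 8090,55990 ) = 10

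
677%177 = 146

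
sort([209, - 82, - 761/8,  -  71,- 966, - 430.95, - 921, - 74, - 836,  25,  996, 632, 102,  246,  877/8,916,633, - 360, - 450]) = [ - 966, - 921,-836, - 450, - 430.95,  -  360, - 761/8, - 82  , - 74, - 71,25, 102,877/8, 209, 246, 632,  633,916,996 ]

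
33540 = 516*65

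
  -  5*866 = - 4330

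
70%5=0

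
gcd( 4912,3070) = 614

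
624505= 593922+30583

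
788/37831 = 788/37831 = 0.02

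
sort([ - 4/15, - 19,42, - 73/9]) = [ - 19,  -  73/9, - 4/15, 42 ] 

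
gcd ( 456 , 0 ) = 456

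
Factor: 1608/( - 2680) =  - 3^1*5^( - 1 ) = -3/5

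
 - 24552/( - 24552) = 1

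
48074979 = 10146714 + 37928265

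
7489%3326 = 837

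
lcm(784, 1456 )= 10192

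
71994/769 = 93 + 477/769 = 93.62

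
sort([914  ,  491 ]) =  [491 , 914]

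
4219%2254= 1965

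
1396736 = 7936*176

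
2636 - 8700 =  - 6064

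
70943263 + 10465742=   81409005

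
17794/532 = 1271/38 = 33.45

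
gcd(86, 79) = 1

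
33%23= 10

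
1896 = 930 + 966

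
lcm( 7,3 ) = 21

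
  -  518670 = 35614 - 554284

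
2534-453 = 2081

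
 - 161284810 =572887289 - 734172099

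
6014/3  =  6014/3 =2004.67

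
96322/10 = 9632 + 1/5 = 9632.20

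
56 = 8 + 48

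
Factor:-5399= - 5399^1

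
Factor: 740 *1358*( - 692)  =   - 2^5*5^1*7^1*37^1 * 97^1* 173^1 = - 695404640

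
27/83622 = 9/27874 = 0.00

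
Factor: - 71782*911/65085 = -2^1*3^ (  -  1)*5^( - 1 ) * 19^1*911^1*1889^1 * 4339^(  -  1 )= -  65393402/65085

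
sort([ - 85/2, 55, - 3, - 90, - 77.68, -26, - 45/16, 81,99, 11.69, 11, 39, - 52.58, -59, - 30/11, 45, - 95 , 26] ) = [ - 95, - 90, - 77.68,  -  59, - 52.58, - 85/2, - 26, - 3, - 45/16, - 30/11, 11,11.69,26 , 39 , 45, 55,81 , 99]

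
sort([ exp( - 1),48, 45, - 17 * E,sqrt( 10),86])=[ - 17* E, exp( - 1 ),  sqrt( 10 ) , 45,48,86]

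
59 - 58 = 1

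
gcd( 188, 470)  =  94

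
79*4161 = 328719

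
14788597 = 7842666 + 6945931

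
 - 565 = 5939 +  - 6504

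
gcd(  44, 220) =44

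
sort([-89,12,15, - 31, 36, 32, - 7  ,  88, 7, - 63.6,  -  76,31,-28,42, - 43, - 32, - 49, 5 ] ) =[ - 89,-76, - 63.6, - 49 ,  -  43, - 32, - 31 , - 28 , - 7,5,7,12 , 15, 31,32,36, 42, 88 ]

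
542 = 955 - 413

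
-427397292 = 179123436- 606520728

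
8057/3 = 8057/3 = 2685.67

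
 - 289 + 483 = 194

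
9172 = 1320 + 7852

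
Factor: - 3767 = - 3767^1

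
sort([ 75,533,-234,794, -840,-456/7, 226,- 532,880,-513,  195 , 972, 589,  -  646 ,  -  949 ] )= [  -  949,-840,  -  646, - 532, - 513,  -  234, - 456/7, 75,195,226  ,  533,589,794,  880, 972 ]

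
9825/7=9825/7 = 1403.57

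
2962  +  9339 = 12301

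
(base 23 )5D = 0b10000000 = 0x80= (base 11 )107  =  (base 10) 128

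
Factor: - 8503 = -11^1 * 773^1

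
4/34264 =1/8566 = 0.00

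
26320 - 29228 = -2908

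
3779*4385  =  16570915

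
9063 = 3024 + 6039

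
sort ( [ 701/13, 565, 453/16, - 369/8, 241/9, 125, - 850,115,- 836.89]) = [ - 850, - 836.89, - 369/8, 241/9 , 453/16, 701/13,  115, 125,565] 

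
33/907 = 33/907 = 0.04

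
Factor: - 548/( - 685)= 4/5 = 2^2 * 5^ (  -  1 ) 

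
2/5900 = 1/2950 = 0.00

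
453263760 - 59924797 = 393338963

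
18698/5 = 3739 + 3/5 = 3739.60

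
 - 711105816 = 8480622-719586438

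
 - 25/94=-25/94 = - 0.27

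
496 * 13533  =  6712368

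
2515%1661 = 854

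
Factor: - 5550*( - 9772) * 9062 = 2^4 * 3^1*5^2 * 7^1  *  23^1*37^1*197^1*  349^1 = 491473945200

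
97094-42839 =54255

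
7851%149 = 103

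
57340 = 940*61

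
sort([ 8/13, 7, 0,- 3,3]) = [ - 3,0,8/13,3, 7 ]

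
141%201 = 141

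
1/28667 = 1/28667 = 0.00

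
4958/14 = 354 + 1/7 = 354.14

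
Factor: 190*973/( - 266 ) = -695 = - 5^1* 139^1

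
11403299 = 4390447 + 7012852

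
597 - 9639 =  - 9042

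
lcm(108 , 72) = 216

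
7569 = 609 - -6960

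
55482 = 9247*6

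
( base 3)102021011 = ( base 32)80K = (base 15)2677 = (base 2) 10000000010100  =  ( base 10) 8212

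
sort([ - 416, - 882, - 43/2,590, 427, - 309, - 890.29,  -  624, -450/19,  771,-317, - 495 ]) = [-890.29, - 882, - 624, - 495,- 416, - 317, - 309, - 450/19, - 43/2,427,590,771]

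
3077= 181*17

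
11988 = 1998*6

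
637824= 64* 9966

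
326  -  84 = 242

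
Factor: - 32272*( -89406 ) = 2885310432 = 2^5*3^2 * 2017^1 * 4967^1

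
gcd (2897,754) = 1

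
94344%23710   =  23214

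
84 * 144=12096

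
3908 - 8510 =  - 4602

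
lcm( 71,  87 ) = 6177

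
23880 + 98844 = 122724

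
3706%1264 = 1178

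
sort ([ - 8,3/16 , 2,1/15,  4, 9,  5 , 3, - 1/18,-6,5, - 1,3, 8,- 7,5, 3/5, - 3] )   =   [  -  8, - 7, - 6, - 3 , - 1,-1/18,1/15,3/16, 3/5,2,3, 3,4,5,5, 5, 8,  9]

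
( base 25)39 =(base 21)40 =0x54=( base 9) 103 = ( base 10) 84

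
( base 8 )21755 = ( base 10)9197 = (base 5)243242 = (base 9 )13548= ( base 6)110325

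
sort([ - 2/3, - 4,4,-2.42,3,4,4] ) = [ - 4, - 2.42, - 2/3,3,4,4,4]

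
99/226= 99/226  =  0.44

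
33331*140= 4666340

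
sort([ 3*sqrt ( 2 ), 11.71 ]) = [3*sqrt ( 2),11.71]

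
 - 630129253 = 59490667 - 689619920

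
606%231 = 144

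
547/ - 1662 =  - 547/1662  =  -0.33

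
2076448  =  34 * 61072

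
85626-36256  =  49370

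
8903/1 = 8903 = 8903.00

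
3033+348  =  3381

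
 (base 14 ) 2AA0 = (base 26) B5M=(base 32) 7d4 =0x1da4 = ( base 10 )7588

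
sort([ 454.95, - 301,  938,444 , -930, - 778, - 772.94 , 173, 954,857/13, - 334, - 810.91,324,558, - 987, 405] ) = [ - 987, - 930, - 810.91, - 778 , - 772.94, - 334,-301,857/13,173,324, 405,444  ,  454.95, 558,938, 954]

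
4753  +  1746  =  6499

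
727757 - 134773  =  592984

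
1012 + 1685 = 2697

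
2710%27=10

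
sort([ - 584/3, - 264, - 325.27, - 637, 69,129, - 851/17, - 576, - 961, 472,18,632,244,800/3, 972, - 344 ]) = [ - 961, - 637,- 576, - 344,  -  325.27, - 264,-584/3, - 851/17,18,69, 129, 244, 800/3,472,632,972]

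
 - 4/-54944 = 1/13736  =  0.00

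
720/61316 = 180/15329=0.01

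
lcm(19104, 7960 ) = 95520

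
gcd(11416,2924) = 4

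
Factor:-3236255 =-5^1 * 11^1  *  29^1*2029^1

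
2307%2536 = 2307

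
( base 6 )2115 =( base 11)3a6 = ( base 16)1DF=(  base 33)EH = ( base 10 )479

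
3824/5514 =1912/2757 = 0.69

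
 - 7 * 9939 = - 69573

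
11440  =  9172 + 2268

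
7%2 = 1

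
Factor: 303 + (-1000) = -17^1*41^1  =  -697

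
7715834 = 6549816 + 1166018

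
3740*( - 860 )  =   - 3216400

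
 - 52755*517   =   - 27274335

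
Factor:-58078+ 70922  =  2^2 * 13^2*19^1 = 12844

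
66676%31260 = 4156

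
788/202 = 394/101  =  3.90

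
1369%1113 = 256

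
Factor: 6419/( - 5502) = -2^(-1)*3^ (-1 )*7^1 = -  7/6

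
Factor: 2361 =3^1*787^1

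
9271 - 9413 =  - 142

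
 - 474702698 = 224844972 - 699547670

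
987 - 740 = 247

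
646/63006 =323/31503= 0.01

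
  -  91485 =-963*95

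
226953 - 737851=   -  510898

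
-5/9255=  - 1 + 1850/1851 = - 0.00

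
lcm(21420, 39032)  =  1756440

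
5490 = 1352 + 4138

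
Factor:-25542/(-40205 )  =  54/85 = 2^1*3^3 * 5^ ( - 1 )*17^( - 1) 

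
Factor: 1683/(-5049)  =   - 1/3 = - 3^( - 1 )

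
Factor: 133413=3^1 * 7^1*6353^1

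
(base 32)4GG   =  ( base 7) 16324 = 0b1001000010000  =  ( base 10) 4624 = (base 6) 33224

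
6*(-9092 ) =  - 54552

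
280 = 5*56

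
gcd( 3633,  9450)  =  21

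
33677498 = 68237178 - 34559680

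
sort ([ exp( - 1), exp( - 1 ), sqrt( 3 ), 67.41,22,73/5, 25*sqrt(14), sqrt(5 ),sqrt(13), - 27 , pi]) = [ - 27 , exp( - 1),  exp( - 1), sqrt(3),sqrt(5 ), pi,sqrt( 13), 73/5, 22, 67.41,  25  *sqrt(14 ) ]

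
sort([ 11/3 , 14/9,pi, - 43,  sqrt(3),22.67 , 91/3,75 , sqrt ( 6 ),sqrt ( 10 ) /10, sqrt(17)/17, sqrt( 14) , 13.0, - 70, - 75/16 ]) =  [ - 70 , - 43,-75/16,  sqrt(17 ) /17,  sqrt(10 ) /10,14/9,sqrt( 3 ),sqrt(6) , pi, 11/3,sqrt(14 ) , 13.0,22.67, 91/3 , 75 ]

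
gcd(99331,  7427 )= 1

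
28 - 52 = - 24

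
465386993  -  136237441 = 329149552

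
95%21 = 11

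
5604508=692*8099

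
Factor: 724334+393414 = 1117748  =  2^2*227^1 * 1231^1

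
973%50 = 23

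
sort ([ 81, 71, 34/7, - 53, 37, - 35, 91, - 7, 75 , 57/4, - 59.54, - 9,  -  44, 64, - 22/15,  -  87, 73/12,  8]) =[-87, - 59.54,-53 ,-44, - 35, - 9, - 7, - 22/15, 34/7, 73/12,8, 57/4,37,64, 71, 75, 81,91]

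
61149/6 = 20383/2 = 10191.50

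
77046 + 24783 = 101829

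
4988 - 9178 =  - 4190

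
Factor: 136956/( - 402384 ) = - 113/332 = -2^( - 2)* 83^( - 1 )*113^1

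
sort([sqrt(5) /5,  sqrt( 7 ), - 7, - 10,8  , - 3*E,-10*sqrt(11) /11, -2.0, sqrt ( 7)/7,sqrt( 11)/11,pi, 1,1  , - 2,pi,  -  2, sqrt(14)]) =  [ - 10, - 3*E, - 7, - 10*sqrt( 11 )/11, - 2.0,-2, - 2, sqrt(11 ) /11,sqrt(7)/7,sqrt( 5) /5,1, 1,sqrt(7), pi , pi,sqrt(14 ),8 ] 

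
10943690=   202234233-191290543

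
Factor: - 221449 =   -  71^1 * 3119^1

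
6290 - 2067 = 4223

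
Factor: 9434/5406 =3^(-1)*17^( - 1)*89^1 = 89/51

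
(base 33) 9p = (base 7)640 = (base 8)502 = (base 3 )102221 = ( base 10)322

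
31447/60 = 31447/60 = 524.12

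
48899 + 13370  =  62269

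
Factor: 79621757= 73^1*1090709^1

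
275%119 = 37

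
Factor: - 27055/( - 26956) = 2^(-2 ) *5^1*7^1 * 23^ ( - 1)*293^( - 1)*773^1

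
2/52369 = 2/52369 = 0.00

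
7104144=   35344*201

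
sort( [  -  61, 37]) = [ - 61, 37]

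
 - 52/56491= -1+56439/56491 =- 0.00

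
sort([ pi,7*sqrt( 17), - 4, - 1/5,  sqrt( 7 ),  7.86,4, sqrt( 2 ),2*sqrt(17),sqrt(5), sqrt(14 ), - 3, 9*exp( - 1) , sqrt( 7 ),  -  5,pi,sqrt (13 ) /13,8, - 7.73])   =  [ - 7.73, - 5, - 4, - 3, - 1/5,sqrt( 13 ) /13, sqrt( 2),sqrt(5),sqrt( 7 ),sqrt( 7),pi,pi,9*exp( - 1),sqrt( 14), 4,7.86,8,2*sqrt( 17),7*sqrt( 17) ] 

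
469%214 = 41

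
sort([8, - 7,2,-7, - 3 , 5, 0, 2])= [ - 7, - 7, - 3, 0,  2, 2, 5, 8] 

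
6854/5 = 6854/5= 1370.80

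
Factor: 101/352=2^( -5 )*11^( - 1 )*101^1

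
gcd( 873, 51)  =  3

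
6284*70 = 439880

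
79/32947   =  79/32947 = 0.00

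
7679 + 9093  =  16772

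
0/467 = 0 = 0.00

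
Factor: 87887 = 87887^1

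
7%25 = 7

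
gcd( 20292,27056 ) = 6764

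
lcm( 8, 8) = 8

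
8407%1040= 87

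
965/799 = 965/799 = 1.21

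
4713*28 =131964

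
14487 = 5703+8784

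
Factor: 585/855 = 13/19 = 13^1*19^( - 1)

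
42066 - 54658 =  - 12592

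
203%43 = 31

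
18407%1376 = 519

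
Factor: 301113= 3^2 * 33457^1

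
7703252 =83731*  92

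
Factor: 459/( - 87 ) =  - 3^2  *17^1*29^( - 1 ) = - 153/29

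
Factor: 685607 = 13^1*23^1*2293^1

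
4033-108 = 3925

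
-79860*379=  - 30266940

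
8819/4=2204 + 3/4 = 2204.75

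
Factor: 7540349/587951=7^ ( -2) * 13^(- 2)*71^(-1) * 7540349^1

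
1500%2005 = 1500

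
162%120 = 42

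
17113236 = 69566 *246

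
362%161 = 40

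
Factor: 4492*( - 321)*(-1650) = 2379187800 = 2^3*3^2*5^2*11^1*107^1*1123^1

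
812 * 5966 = 4844392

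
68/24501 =68/24501 = 0.00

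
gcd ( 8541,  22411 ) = 73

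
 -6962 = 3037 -9999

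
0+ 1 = 1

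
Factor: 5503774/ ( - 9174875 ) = -2^1*5^(-3 )*29^( - 1 )*2531^( - 1 )*2751887^1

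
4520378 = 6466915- 1946537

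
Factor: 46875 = 3^1*5^6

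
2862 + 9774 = 12636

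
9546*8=76368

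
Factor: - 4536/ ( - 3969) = 2^3 * 7^( - 1) = 8/7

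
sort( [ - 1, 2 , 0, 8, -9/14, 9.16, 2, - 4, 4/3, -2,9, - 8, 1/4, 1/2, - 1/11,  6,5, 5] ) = [ - 8, - 4, - 2, - 1, - 9/14, - 1/11,0, 1/4, 1/2, 4/3,2, 2,  5, 5, 6,8, 9, 9.16]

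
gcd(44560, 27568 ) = 16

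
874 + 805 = 1679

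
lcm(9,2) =18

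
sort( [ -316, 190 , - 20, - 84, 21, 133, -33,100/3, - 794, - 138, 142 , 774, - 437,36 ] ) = [-794, - 437, - 316,  -  138 , -84,-33, - 20 , 21 , 100/3 , 36,133, 142, 190, 774] 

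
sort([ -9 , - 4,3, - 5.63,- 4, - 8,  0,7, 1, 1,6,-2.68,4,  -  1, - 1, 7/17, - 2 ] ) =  [ - 9, - 8,-5.63,-4, - 4,  -  2.68, - 2, - 1,-1  ,  0,  7/17,1, 1,3,4,6,  7 ]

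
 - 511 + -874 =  - 1385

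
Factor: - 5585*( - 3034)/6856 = 8472445/3428  =  2^ ( - 2)* 5^1*37^1*41^1*857^( - 1 ) * 1117^1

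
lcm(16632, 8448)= 532224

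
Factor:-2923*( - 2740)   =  2^2*5^1*37^1*79^1*137^1 = 8009020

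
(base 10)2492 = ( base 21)5de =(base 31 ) 2IC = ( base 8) 4674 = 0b100110111100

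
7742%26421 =7742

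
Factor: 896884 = 2^2*224221^1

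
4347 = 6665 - 2318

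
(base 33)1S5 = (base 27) 2kk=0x7E2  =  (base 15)8e8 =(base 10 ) 2018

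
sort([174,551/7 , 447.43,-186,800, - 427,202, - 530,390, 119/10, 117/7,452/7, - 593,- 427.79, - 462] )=[ - 593 , - 530, - 462,-427.79 , - 427, - 186,119/10, 117/7, 452/7,551/7, 174,202,390,447.43 , 800] 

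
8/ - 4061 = -8/4061 = - 0.00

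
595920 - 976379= - 380459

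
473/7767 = 473/7767 = 0.06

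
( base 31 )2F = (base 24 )35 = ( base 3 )2212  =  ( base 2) 1001101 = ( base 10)77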